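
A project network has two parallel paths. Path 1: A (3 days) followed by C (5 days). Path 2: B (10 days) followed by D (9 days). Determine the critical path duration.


Path 1 = 3 + 5 = 8 days
Path 2 = 10 + 9 = 19 days
Duration = max(8, 19) = 19 days

19 days


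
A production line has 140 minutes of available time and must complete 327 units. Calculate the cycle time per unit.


Formula: CT = Available Time / Number of Units
CT = 140 min / 327 units
CT = 0.43 min/unit

0.43 min/unit


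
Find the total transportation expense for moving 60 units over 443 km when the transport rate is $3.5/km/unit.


TC = dist * cost * units = 443 * 3.5 * 60 = $93030.00

$93030.00


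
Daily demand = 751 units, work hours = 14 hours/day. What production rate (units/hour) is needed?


Formula: Production Rate = Daily Demand / Available Hours
Rate = 751 units/day / 14 hours/day
Rate = 53.6 units/hour

53.6 units/hour


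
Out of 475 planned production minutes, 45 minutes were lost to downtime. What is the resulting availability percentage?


Formula: Availability = (Planned Time - Downtime) / Planned Time * 100
Uptime = 475 - 45 = 430 min
Availability = 430 / 475 * 100 = 90.5%

90.5%


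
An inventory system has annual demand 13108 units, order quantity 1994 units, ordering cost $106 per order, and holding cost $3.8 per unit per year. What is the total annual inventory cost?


TC = 13108/1994 * 106 + 1994/2 * 3.8

$4485.41


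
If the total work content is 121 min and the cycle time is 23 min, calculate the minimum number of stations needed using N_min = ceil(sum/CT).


Formula: N_min = ceil(Sum of Task Times / Cycle Time)
N_min = ceil(121 min / 23 min) = ceil(5.2609)
N_min = 6 stations

6


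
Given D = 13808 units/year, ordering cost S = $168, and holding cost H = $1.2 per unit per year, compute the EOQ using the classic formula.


Formula: EOQ = sqrt(2 * D * S / H)
Numerator: 2 * 13808 * 168 = 4639488
2DS/H = 4639488 / 1.2 = 3866240.0
EOQ = sqrt(3866240.0) = 1966.3 units

1966.3 units


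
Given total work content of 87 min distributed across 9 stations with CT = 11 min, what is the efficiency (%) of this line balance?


Formula: Efficiency = Sum of Task Times / (N_stations * CT) * 100
Total station capacity = 9 stations * 11 min = 99 min
Efficiency = 87 / 99 * 100 = 87.9%

87.9%


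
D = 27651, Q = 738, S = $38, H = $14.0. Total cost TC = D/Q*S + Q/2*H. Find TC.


TC = 27651/738 * 38 + 738/2 * 14.0

$6589.76


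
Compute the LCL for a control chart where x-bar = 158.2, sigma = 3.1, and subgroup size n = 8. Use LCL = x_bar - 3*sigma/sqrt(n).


LCL = 158.2 - 3 * 3.1 / sqrt(8)

154.91


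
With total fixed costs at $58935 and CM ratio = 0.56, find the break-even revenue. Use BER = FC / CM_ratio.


Formula: BER = Fixed Costs / Contribution Margin Ratio
BER = $58935 / 0.56
BER = $105241.07 (to the nearest cent)

$105241.07


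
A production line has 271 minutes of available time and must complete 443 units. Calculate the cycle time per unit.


Formula: CT = Available Time / Number of Units
CT = 271 min / 443 units
CT = 0.61 min/unit

0.61 min/unit


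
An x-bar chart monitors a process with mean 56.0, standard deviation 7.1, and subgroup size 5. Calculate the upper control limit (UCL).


UCL = 56.0 + 3 * 7.1 / sqrt(5)

65.53


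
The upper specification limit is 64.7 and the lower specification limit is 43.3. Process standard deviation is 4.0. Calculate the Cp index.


Cp = (64.7 - 43.3) / (6 * 4.0)

0.89


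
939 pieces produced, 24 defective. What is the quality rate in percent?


Formula: Quality Rate = Good Pieces / Total Pieces * 100
Good pieces = 939 - 24 = 915
QR = 915 / 939 * 100 = 97.4%

97.4%


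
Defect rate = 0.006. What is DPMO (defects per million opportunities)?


DPMO = defect_rate * 1000000 = 0.006 * 1000000

6000


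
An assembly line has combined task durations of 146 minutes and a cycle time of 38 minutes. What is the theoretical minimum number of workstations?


Formula: N_min = ceil(Sum of Task Times / Cycle Time)
N_min = ceil(146 min / 38 min) = ceil(3.8421)
N_min = 4 stations

4


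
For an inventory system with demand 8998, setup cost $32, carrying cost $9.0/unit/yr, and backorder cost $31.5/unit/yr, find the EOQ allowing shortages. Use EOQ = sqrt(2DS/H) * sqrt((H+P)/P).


Formula: EOQ* = sqrt(2DS/H) * sqrt((H+P)/P)
Base EOQ = sqrt(2*8998*32/9.0) = 252.95 units
Correction = sqrt((9.0+31.5)/31.5) = 1.13389
EOQ* = 252.95 * 1.13389 = 286.8 units

286.8 units


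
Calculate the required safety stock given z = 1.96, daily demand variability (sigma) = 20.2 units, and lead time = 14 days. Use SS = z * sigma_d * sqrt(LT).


Formula: SS = z * sigma_d * sqrt(LT)
sqrt(LT) = sqrt(14) = 3.7417
SS = 1.96 * 20.2 * 3.7417
SS = 148.1 units

148.1 units


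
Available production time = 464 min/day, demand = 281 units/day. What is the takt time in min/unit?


Formula: Takt Time = Available Production Time / Customer Demand
Takt = 464 min/day / 281 units/day
Takt = 1.65 min/unit

1.65 min/unit


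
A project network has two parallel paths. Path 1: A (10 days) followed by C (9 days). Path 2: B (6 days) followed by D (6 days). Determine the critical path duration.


Path 1 = 10 + 9 = 19 days
Path 2 = 6 + 6 = 12 days
Duration = max(19, 12) = 19 days

19 days


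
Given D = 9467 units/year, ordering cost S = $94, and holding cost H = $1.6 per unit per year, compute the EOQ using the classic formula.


Formula: EOQ = sqrt(2 * D * S / H)
Numerator: 2 * 9467 * 94 = 1779796
2DS/H = 1779796 / 1.6 = 1112372.5
EOQ = sqrt(1112372.5) = 1054.7 units

1054.7 units


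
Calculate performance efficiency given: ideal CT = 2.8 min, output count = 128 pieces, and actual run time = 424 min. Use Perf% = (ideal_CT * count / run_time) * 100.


Formula: Performance = (Ideal CT * Total Count) / Run Time * 100
Ideal output time = 2.8 * 128 = 358.4 min
Performance = 358.4 / 424 * 100 = 84.5%

84.5%


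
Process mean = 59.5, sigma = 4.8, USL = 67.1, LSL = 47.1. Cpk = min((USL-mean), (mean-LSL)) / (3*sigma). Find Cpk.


Cpu = (67.1 - 59.5) / (3 * 4.8) = 0.53
Cpl = (59.5 - 47.1) / (3 * 4.8) = 0.86
Cpk = min(0.53, 0.86) = 0.53

0.53


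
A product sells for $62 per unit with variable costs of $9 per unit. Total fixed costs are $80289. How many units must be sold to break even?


Formula: BEQ = Fixed Costs / (Price - Variable Cost)
Contribution margin = $62 - $9 = $53/unit
BEQ = ceil($80289 / $53/unit) = ceil(1514.89) = 1515 units

1515 units


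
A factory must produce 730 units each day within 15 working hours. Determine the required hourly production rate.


Formula: Production Rate = Daily Demand / Available Hours
Rate = 730 units/day / 15 hours/day
Rate = 48.7 units/hour

48.7 units/hour


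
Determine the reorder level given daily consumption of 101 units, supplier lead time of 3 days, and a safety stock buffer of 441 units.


Formula: ROP = (Daily Demand * Lead Time) + Safety Stock
Demand during lead time = 101 * 3 = 303 units
ROP = 303 + 441 = 744 units

744 units


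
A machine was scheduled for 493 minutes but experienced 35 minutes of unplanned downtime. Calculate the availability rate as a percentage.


Formula: Availability = (Planned Time - Downtime) / Planned Time * 100
Uptime = 493 - 35 = 458 min
Availability = 458 / 493 * 100 = 92.9%

92.9%


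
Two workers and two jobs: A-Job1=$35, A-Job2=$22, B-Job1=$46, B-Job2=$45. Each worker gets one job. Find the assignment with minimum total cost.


Option 1: A->1 + B->2 = $35 + $45 = $80
Option 2: A->2 + B->1 = $22 + $46 = $68
Min cost = min($80, $68) = $68

$68


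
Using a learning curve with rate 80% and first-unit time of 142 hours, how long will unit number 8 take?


Formula: T_n = T_1 * (learning_rate)^(log2(n)) where learning_rate = rate/100
Doublings = log2(8) = 3
T_n = 142 * 0.8^3
T_n = 142 * 0.512 = 72.7 hours

72.7 hours


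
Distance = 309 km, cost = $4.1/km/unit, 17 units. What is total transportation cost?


TC = dist * cost * units = 309 * 4.1 * 17 = $21537.30

$21537.30


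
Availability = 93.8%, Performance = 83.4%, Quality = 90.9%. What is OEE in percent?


Formula: OEE = Availability * Performance * Quality / 10000
A * P = 93.8% * 83.4% / 100 = 78.23%
OEE = 78.23% * 90.9% / 100 = 71.1%

71.1%


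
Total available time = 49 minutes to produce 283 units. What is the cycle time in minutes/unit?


Formula: CT = Available Time / Number of Units
CT = 49 min / 283 units
CT = 0.17 min/unit

0.17 min/unit


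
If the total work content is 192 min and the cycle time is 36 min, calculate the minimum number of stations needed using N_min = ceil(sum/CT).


Formula: N_min = ceil(Sum of Task Times / Cycle Time)
N_min = ceil(192 min / 36 min) = ceil(5.3333)
N_min = 6 stations

6


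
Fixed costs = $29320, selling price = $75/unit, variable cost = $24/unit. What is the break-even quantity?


Formula: BEQ = Fixed Costs / (Price - Variable Cost)
Contribution margin = $75 - $24 = $51/unit
BEQ = ceil($29320 / $51/unit) = ceil(574.9) = 575 units

575 units


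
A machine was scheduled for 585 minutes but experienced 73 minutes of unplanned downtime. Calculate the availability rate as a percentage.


Formula: Availability = (Planned Time - Downtime) / Planned Time * 100
Uptime = 585 - 73 = 512 min
Availability = 512 / 585 * 100 = 87.5%

87.5%


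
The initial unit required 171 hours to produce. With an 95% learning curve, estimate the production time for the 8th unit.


Formula: T_n = T_1 * (learning_rate)^(log2(n)) where learning_rate = rate/100
Doublings = log2(8) = 3
T_n = 171 * 0.95^3
T_n = 171 * 0.8574 = 146.6 hours

146.6 hours


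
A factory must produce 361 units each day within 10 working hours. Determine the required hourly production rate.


Formula: Production Rate = Daily Demand / Available Hours
Rate = 361 units/day / 10 hours/day
Rate = 36.1 units/hour

36.1 units/hour


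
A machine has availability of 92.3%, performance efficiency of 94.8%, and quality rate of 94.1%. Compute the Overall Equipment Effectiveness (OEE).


Formula: OEE = Availability * Performance * Quality / 10000
A * P = 92.3% * 94.8% / 100 = 87.5%
OEE = 87.5% * 94.1% / 100 = 82.3%

82.3%


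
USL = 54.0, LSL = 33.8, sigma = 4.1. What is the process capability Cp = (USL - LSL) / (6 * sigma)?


Cp = (54.0 - 33.8) / (6 * 4.1)

0.82


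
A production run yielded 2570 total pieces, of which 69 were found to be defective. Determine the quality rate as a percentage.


Formula: Quality Rate = Good Pieces / Total Pieces * 100
Good pieces = 2570 - 69 = 2501
QR = 2501 / 2570 * 100 = 97.3%

97.3%


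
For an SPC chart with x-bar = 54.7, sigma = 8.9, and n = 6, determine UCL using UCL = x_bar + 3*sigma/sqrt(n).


UCL = 54.7 + 3 * 8.9 / sqrt(6)

65.6


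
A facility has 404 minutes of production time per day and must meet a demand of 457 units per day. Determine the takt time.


Formula: Takt Time = Available Production Time / Customer Demand
Takt = 404 min/day / 457 units/day
Takt = 0.88 min/unit

0.88 min/unit


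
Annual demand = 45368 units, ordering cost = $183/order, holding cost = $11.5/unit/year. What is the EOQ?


Formula: EOQ = sqrt(2 * D * S / H)
Numerator: 2 * 45368 * 183 = 16604688
2DS/H = 16604688 / 11.5 = 1443885.9
EOQ = sqrt(1443885.9) = 1201.6 units

1201.6 units


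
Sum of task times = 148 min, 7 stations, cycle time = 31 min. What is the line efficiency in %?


Formula: Efficiency = Sum of Task Times / (N_stations * CT) * 100
Total station capacity = 7 stations * 31 min = 217 min
Efficiency = 148 / 217 * 100 = 68.2%

68.2%


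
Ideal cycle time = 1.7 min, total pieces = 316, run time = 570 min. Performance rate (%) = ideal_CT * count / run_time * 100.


Formula: Performance = (Ideal CT * Total Count) / Run Time * 100
Ideal output time = 1.7 * 316 = 537.2 min
Performance = 537.2 / 570 * 100 = 94.2%

94.2%


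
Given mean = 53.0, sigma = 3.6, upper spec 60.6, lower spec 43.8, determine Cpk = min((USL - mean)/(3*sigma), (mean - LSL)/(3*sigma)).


Cpu = (60.6 - 53.0) / (3 * 3.6) = 0.7
Cpl = (53.0 - 43.8) / (3 * 3.6) = 0.85
Cpk = min(0.7, 0.85) = 0.7

0.7


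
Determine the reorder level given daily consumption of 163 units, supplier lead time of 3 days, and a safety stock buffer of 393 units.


Formula: ROP = (Daily Demand * Lead Time) + Safety Stock
Demand during lead time = 163 * 3 = 489 units
ROP = 489 + 393 = 882 units

882 units


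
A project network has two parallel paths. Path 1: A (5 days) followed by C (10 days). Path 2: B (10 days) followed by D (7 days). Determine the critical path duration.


Path 1 = 5 + 10 = 15 days
Path 2 = 10 + 7 = 17 days
Duration = max(15, 17) = 17 days

17 days


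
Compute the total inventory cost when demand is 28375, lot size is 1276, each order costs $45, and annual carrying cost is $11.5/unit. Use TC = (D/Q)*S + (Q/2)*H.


TC = 28375/1276 * 45 + 1276/2 * 11.5

$8337.69


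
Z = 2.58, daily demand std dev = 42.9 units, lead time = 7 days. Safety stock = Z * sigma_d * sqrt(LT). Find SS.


Formula: SS = z * sigma_d * sqrt(LT)
sqrt(LT) = sqrt(7) = 2.6458
SS = 2.58 * 42.9 * 2.6458
SS = 292.8 units

292.8 units


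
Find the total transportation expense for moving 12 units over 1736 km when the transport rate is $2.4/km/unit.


TC = dist * cost * units = 1736 * 2.4 * 12 = $49996.80

$49996.80


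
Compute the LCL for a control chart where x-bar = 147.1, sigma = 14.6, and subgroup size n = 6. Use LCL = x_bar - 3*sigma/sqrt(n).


LCL = 147.1 - 3 * 14.6 / sqrt(6)

129.22


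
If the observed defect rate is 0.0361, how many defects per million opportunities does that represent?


DPMO = defect_rate * 1000000 = 0.0361 * 1000000

36100


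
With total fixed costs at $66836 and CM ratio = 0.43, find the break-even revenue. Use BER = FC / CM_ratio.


Formula: BER = Fixed Costs / Contribution Margin Ratio
BER = $66836 / 0.43
BER = $155432.56 (to the nearest cent)

$155432.56


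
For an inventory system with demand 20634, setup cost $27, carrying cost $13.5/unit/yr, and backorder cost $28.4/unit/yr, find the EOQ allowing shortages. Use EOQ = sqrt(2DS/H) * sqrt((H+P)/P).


Formula: EOQ* = sqrt(2DS/H) * sqrt((H+P)/P)
Base EOQ = sqrt(2*20634*27/13.5) = 287.29 units
Correction = sqrt((13.5+28.4)/28.4) = 1.21464
EOQ* = 287.29 * 1.21464 = 349.0 units

349.0 units


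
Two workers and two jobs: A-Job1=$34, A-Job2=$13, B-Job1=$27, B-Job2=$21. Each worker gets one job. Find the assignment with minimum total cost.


Option 1: A->1 + B->2 = $34 + $21 = $55
Option 2: A->2 + B->1 = $13 + $27 = $40
Min cost = min($55, $40) = $40

$40


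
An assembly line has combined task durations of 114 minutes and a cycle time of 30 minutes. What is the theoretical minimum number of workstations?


Formula: N_min = ceil(Sum of Task Times / Cycle Time)
N_min = ceil(114 min / 30 min) = ceil(3.8)
N_min = 4 stations

4


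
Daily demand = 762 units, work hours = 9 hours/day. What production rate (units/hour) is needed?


Formula: Production Rate = Daily Demand / Available Hours
Rate = 762 units/day / 9 hours/day
Rate = 84.7 units/hour

84.7 units/hour


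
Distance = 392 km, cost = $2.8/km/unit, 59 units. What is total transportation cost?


TC = dist * cost * units = 392 * 2.8 * 59 = $64758.40

$64758.40


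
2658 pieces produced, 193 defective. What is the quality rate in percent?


Formula: Quality Rate = Good Pieces / Total Pieces * 100
Good pieces = 2658 - 193 = 2465
QR = 2465 / 2658 * 100 = 92.7%

92.7%


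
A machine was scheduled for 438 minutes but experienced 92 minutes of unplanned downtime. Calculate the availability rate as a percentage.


Formula: Availability = (Planned Time - Downtime) / Planned Time * 100
Uptime = 438 - 92 = 346 min
Availability = 346 / 438 * 100 = 79.0%

79.0%


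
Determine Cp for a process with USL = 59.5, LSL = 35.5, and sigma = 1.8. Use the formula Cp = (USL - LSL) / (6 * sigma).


Cp = (59.5 - 35.5) / (6 * 1.8)

2.22


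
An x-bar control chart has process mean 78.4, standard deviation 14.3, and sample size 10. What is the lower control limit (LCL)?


LCL = 78.4 - 3 * 14.3 / sqrt(10)

64.83


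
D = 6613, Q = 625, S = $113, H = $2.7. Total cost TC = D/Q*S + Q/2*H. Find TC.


TC = 6613/625 * 113 + 625/2 * 2.7

$2039.38


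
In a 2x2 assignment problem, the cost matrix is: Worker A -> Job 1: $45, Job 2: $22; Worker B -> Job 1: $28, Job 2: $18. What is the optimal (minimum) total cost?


Option 1: A->1 + B->2 = $45 + $18 = $63
Option 2: A->2 + B->1 = $22 + $28 = $50
Min cost = min($63, $50) = $50

$50


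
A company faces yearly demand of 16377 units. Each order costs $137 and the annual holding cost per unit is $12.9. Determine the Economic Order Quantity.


Formula: EOQ = sqrt(2 * D * S / H)
Numerator: 2 * 16377 * 137 = 4487298
2DS/H = 4487298 / 12.9 = 347852.6
EOQ = sqrt(347852.6) = 589.8 units

589.8 units


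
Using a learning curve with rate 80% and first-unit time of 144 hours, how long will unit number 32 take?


Formula: T_n = T_1 * (learning_rate)^(log2(n)) where learning_rate = rate/100
Doublings = log2(32) = 5
T_n = 144 * 0.8^5
T_n = 144 * 0.3277 = 47.2 hours

47.2 hours


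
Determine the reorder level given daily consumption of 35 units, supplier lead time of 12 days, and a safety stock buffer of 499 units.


Formula: ROP = (Daily Demand * Lead Time) + Safety Stock
Demand during lead time = 35 * 12 = 420 units
ROP = 420 + 499 = 919 units

919 units


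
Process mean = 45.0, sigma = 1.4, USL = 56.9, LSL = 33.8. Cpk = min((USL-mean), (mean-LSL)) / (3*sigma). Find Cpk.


Cpu = (56.9 - 45.0) / (3 * 1.4) = 2.83
Cpl = (45.0 - 33.8) / (3 * 1.4) = 2.67
Cpk = min(2.83, 2.67) = 2.67

2.67


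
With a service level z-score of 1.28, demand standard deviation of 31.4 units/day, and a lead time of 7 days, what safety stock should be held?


Formula: SS = z * sigma_d * sqrt(LT)
sqrt(LT) = sqrt(7) = 2.6458
SS = 1.28 * 31.4 * 2.6458
SS = 106.3 units

106.3 units


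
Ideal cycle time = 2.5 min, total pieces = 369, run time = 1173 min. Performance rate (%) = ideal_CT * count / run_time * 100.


Formula: Performance = (Ideal CT * Total Count) / Run Time * 100
Ideal output time = 2.5 * 369 = 922.5 min
Performance = 922.5 / 1173 * 100 = 78.6%

78.6%


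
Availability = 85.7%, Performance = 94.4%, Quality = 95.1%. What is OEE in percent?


Formula: OEE = Availability * Performance * Quality / 10000
A * P = 85.7% * 94.4% / 100 = 80.9%
OEE = 80.9% * 95.1% / 100 = 76.9%

76.9%


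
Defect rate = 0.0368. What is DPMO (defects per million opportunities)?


DPMO = defect_rate * 1000000 = 0.0368 * 1000000

36800


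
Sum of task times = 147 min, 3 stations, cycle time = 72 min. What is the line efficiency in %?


Formula: Efficiency = Sum of Task Times / (N_stations * CT) * 100
Total station capacity = 3 stations * 72 min = 216 min
Efficiency = 147 / 216 * 100 = 68.1%

68.1%


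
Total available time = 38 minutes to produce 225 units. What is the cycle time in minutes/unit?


Formula: CT = Available Time / Number of Units
CT = 38 min / 225 units
CT = 0.17 min/unit

0.17 min/unit


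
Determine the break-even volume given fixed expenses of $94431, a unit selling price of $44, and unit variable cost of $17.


Formula: BEQ = Fixed Costs / (Price - Variable Cost)
Contribution margin = $44 - $17 = $27/unit
BEQ = ceil($94431 / $27/unit) = ceil(3497.44) = 3498 units

3498 units


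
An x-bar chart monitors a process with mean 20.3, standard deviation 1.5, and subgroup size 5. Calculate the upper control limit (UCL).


UCL = 20.3 + 3 * 1.5 / sqrt(5)

22.31


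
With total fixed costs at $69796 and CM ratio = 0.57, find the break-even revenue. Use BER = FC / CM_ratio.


Formula: BER = Fixed Costs / Contribution Margin Ratio
BER = $69796 / 0.57
BER = $122449.12 (to the nearest cent)

$122449.12


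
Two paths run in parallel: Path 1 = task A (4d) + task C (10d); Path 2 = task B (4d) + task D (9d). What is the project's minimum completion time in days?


Path 1 = 4 + 10 = 14 days
Path 2 = 4 + 9 = 13 days
Duration = max(14, 13) = 14 days

14 days


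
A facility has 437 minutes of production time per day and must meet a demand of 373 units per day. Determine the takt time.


Formula: Takt Time = Available Production Time / Customer Demand
Takt = 437 min/day / 373 units/day
Takt = 1.17 min/unit

1.17 min/unit


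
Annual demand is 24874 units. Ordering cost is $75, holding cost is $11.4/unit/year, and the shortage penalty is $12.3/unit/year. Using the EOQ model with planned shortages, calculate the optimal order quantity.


Formula: EOQ* = sqrt(2DS/H) * sqrt((H+P)/P)
Base EOQ = sqrt(2*24874*75/11.4) = 572.09 units
Correction = sqrt((11.4+12.3)/12.3) = 1.3881
EOQ* = 572.09 * 1.3881 = 794.1 units

794.1 units


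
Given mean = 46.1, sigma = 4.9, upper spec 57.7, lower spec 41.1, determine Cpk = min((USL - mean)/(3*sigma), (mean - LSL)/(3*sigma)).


Cpu = (57.7 - 46.1) / (3 * 4.9) = 0.79
Cpl = (46.1 - 41.1) / (3 * 4.9) = 0.34
Cpk = min(0.79, 0.34) = 0.34

0.34


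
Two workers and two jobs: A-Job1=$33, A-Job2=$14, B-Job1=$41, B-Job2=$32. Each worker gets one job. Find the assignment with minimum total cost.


Option 1: A->1 + B->2 = $33 + $32 = $65
Option 2: A->2 + B->1 = $14 + $41 = $55
Min cost = min($65, $55) = $55

$55


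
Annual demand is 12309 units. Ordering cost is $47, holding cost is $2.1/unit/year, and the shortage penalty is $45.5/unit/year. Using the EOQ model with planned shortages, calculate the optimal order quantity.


Formula: EOQ* = sqrt(2DS/H) * sqrt((H+P)/P)
Base EOQ = sqrt(2*12309*47/2.1) = 742.28 units
Correction = sqrt((2.1+45.5)/45.5) = 1.02282
EOQ* = 742.28 * 1.02282 = 759.2 units

759.2 units


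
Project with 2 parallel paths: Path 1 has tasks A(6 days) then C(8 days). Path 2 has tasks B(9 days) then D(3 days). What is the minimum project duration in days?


Path 1 = 6 + 8 = 14 days
Path 2 = 9 + 3 = 12 days
Duration = max(14, 12) = 14 days

14 days


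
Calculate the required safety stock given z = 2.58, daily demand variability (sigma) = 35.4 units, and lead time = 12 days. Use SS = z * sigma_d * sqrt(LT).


Formula: SS = z * sigma_d * sqrt(LT)
sqrt(LT) = sqrt(12) = 3.4641
SS = 2.58 * 35.4 * 3.4641
SS = 316.4 units

316.4 units


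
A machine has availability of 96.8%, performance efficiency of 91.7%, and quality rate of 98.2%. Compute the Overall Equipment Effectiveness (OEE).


Formula: OEE = Availability * Performance * Quality / 10000
A * P = 96.8% * 91.7% / 100 = 88.77%
OEE = 88.77% * 98.2% / 100 = 87.2%

87.2%


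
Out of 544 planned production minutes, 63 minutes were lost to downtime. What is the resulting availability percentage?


Formula: Availability = (Planned Time - Downtime) / Planned Time * 100
Uptime = 544 - 63 = 481 min
Availability = 481 / 544 * 100 = 88.4%

88.4%


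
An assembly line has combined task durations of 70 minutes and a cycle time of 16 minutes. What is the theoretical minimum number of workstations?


Formula: N_min = ceil(Sum of Task Times / Cycle Time)
N_min = ceil(70 min / 16 min) = ceil(4.375)
N_min = 5 stations

5


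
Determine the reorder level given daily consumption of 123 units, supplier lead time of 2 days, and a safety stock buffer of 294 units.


Formula: ROP = (Daily Demand * Lead Time) + Safety Stock
Demand during lead time = 123 * 2 = 246 units
ROP = 246 + 294 = 540 units

540 units


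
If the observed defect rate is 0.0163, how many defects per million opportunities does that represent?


DPMO = defect_rate * 1000000 = 0.0163 * 1000000

16300


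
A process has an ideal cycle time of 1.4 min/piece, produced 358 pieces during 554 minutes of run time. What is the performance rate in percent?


Formula: Performance = (Ideal CT * Total Count) / Run Time * 100
Ideal output time = 1.4 * 358 = 501.2 min
Performance = 501.2 / 554 * 100 = 90.5%

90.5%


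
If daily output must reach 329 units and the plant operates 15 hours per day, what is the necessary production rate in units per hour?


Formula: Production Rate = Daily Demand / Available Hours
Rate = 329 units/day / 15 hours/day
Rate = 21.9 units/hour

21.9 units/hour


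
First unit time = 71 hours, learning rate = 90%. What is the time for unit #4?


Formula: T_n = T_1 * (learning_rate)^(log2(n)) where learning_rate = rate/100
Doublings = log2(4) = 2
T_n = 71 * 0.9^2
T_n = 71 * 0.81 = 57.5 hours

57.5 hours


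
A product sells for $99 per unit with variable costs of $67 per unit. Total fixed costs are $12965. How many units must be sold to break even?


Formula: BEQ = Fixed Costs / (Price - Variable Cost)
Contribution margin = $99 - $67 = $32/unit
BEQ = ceil($12965 / $32/unit) = ceil(405.16) = 406 units

406 units


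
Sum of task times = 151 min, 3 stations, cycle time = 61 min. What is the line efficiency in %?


Formula: Efficiency = Sum of Task Times / (N_stations * CT) * 100
Total station capacity = 3 stations * 61 min = 183 min
Efficiency = 151 / 183 * 100 = 82.5%

82.5%


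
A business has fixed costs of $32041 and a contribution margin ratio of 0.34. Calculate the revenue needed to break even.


Formula: BER = Fixed Costs / Contribution Margin Ratio
BER = $32041 / 0.34
BER = $94238.24 (to the nearest cent)

$94238.24


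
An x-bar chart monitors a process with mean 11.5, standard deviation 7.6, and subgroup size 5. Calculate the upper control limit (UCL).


UCL = 11.5 + 3 * 7.6 / sqrt(5)

21.7


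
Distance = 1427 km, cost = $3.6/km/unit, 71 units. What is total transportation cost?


TC = dist * cost * units = 1427 * 3.6 * 71 = $364741.20

$364741.20


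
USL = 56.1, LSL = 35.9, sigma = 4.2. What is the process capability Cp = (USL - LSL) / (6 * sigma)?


Cp = (56.1 - 35.9) / (6 * 4.2)

0.8


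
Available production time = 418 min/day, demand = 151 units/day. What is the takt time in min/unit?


Formula: Takt Time = Available Production Time / Customer Demand
Takt = 418 min/day / 151 units/day
Takt = 2.77 min/unit

2.77 min/unit


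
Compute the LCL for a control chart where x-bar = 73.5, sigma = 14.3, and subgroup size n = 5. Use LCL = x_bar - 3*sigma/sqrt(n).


LCL = 73.5 - 3 * 14.3 / sqrt(5)

54.31


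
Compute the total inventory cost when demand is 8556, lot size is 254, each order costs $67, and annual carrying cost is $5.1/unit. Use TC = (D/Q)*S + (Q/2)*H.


TC = 8556/254 * 67 + 254/2 * 5.1

$2904.60


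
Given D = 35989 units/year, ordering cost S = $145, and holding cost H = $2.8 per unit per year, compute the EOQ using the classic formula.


Formula: EOQ = sqrt(2 * D * S / H)
Numerator: 2 * 35989 * 145 = 10436810
2DS/H = 10436810 / 2.8 = 3727432.1
EOQ = sqrt(3727432.1) = 1930.7 units

1930.7 units


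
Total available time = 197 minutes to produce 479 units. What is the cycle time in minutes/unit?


Formula: CT = Available Time / Number of Units
CT = 197 min / 479 units
CT = 0.41 min/unit

0.41 min/unit


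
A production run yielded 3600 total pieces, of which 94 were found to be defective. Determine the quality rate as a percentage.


Formula: Quality Rate = Good Pieces / Total Pieces * 100
Good pieces = 3600 - 94 = 3506
QR = 3506 / 3600 * 100 = 97.4%

97.4%


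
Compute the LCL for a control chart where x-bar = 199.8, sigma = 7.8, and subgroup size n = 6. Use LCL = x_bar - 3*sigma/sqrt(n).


LCL = 199.8 - 3 * 7.8 / sqrt(6)

190.25


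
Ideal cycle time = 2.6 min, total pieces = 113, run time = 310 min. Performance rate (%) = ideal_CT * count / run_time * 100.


Formula: Performance = (Ideal CT * Total Count) / Run Time * 100
Ideal output time = 2.6 * 113 = 293.8 min
Performance = 293.8 / 310 * 100 = 94.8%

94.8%


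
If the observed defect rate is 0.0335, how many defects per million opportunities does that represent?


DPMO = defect_rate * 1000000 = 0.0335 * 1000000

33500


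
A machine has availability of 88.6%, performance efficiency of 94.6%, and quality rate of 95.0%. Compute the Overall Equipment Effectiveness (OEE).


Formula: OEE = Availability * Performance * Quality / 10000
A * P = 88.6% * 94.6% / 100 = 83.82%
OEE = 83.82% * 95.0% / 100 = 79.6%

79.6%


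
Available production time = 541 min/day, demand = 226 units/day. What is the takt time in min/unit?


Formula: Takt Time = Available Production Time / Customer Demand
Takt = 541 min/day / 226 units/day
Takt = 2.39 min/unit

2.39 min/unit


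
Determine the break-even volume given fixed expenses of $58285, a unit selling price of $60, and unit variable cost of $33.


Formula: BEQ = Fixed Costs / (Price - Variable Cost)
Contribution margin = $60 - $33 = $27/unit
BEQ = ceil($58285 / $27/unit) = ceil(2158.7) = 2159 units

2159 units


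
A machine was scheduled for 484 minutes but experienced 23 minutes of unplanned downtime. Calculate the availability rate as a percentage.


Formula: Availability = (Planned Time - Downtime) / Planned Time * 100
Uptime = 484 - 23 = 461 min
Availability = 461 / 484 * 100 = 95.2%

95.2%


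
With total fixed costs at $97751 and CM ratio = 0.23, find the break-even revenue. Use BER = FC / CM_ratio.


Formula: BER = Fixed Costs / Contribution Margin Ratio
BER = $97751 / 0.23
BER = $425004.35 (to the nearest cent)

$425004.35


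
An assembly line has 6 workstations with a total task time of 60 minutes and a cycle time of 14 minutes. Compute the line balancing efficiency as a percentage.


Formula: Efficiency = Sum of Task Times / (N_stations * CT) * 100
Total station capacity = 6 stations * 14 min = 84 min
Efficiency = 60 / 84 * 100 = 71.4%

71.4%


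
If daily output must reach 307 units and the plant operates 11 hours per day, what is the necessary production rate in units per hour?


Formula: Production Rate = Daily Demand / Available Hours
Rate = 307 units/day / 11 hours/day
Rate = 27.9 units/hour

27.9 units/hour


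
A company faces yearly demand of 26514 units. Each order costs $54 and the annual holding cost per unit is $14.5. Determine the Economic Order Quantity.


Formula: EOQ = sqrt(2 * D * S / H)
Numerator: 2 * 26514 * 54 = 2863512
2DS/H = 2863512 / 14.5 = 197483.6
EOQ = sqrt(197483.6) = 444.4 units

444.4 units


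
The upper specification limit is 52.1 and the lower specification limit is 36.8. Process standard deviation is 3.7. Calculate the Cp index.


Cp = (52.1 - 36.8) / (6 * 3.7)

0.69


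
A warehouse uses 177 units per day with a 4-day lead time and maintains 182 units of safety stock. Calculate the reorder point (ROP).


Formula: ROP = (Daily Demand * Lead Time) + Safety Stock
Demand during lead time = 177 * 4 = 708 units
ROP = 708 + 182 = 890 units

890 units


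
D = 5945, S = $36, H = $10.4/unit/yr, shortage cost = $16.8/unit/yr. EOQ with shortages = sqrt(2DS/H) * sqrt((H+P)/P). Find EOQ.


Formula: EOQ* = sqrt(2DS/H) * sqrt((H+P)/P)
Base EOQ = sqrt(2*5945*36/10.4) = 202.87 units
Correction = sqrt((10.4+16.8)/16.8) = 1.27242
EOQ* = 202.87 * 1.27242 = 258.1 units

258.1 units


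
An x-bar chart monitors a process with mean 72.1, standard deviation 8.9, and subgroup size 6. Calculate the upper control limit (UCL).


UCL = 72.1 + 3 * 8.9 / sqrt(6)

83.0


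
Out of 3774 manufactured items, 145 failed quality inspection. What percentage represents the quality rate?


Formula: Quality Rate = Good Pieces / Total Pieces * 100
Good pieces = 3774 - 145 = 3629
QR = 3629 / 3774 * 100 = 96.2%

96.2%


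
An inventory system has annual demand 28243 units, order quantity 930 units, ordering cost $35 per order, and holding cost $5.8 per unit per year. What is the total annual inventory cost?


TC = 28243/930 * 35 + 930/2 * 5.8

$3759.91


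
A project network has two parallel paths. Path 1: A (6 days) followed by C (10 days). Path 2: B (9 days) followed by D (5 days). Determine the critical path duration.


Path 1 = 6 + 10 = 16 days
Path 2 = 9 + 5 = 14 days
Duration = max(16, 14) = 16 days

16 days


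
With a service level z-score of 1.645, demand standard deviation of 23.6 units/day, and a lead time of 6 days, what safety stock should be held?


Formula: SS = z * sigma_d * sqrt(LT)
sqrt(LT) = sqrt(6) = 2.4495
SS = 1.645 * 23.6 * 2.4495
SS = 95.1 units

95.1 units


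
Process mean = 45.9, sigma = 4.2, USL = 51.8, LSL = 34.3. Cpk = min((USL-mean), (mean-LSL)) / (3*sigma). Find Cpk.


Cpu = (51.8 - 45.9) / (3 * 4.2) = 0.47
Cpl = (45.9 - 34.3) / (3 * 4.2) = 0.92
Cpk = min(0.47, 0.92) = 0.47

0.47


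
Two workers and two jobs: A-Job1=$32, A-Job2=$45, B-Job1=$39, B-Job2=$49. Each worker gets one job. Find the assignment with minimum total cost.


Option 1: A->1 + B->2 = $32 + $49 = $81
Option 2: A->2 + B->1 = $45 + $39 = $84
Min cost = min($81, $84) = $81

$81


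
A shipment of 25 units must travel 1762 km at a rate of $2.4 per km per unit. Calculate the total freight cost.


TC = dist * cost * units = 1762 * 2.4 * 25 = $105720.00

$105720.00


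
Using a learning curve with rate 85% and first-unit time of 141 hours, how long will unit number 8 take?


Formula: T_n = T_1 * (learning_rate)^(log2(n)) where learning_rate = rate/100
Doublings = log2(8) = 3
T_n = 141 * 0.85^3
T_n = 141 * 0.6141 = 86.6 hours

86.6 hours


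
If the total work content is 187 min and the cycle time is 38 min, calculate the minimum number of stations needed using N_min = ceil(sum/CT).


Formula: N_min = ceil(Sum of Task Times / Cycle Time)
N_min = ceil(187 min / 38 min) = ceil(4.9211)
N_min = 5 stations

5


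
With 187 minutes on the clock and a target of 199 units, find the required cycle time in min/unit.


Formula: CT = Available Time / Number of Units
CT = 187 min / 199 units
CT = 0.94 min/unit

0.94 min/unit


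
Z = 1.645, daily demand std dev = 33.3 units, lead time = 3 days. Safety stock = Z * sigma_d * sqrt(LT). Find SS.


Formula: SS = z * sigma_d * sqrt(LT)
sqrt(LT) = sqrt(3) = 1.7321
SS = 1.645 * 33.3 * 1.7321
SS = 94.9 units

94.9 units


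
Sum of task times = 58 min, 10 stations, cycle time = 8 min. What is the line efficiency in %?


Formula: Efficiency = Sum of Task Times / (N_stations * CT) * 100
Total station capacity = 10 stations * 8 min = 80 min
Efficiency = 58 / 80 * 100 = 72.5%

72.5%


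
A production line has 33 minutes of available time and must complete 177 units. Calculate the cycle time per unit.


Formula: CT = Available Time / Number of Units
CT = 33 min / 177 units
CT = 0.19 min/unit

0.19 min/unit


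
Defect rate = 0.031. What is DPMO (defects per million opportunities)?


DPMO = defect_rate * 1000000 = 0.031 * 1000000

31000


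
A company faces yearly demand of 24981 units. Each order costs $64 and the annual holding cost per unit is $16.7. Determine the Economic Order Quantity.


Formula: EOQ = sqrt(2 * D * S / H)
Numerator: 2 * 24981 * 64 = 3197568
2DS/H = 3197568 / 16.7 = 191471.1
EOQ = sqrt(191471.1) = 437.6 units

437.6 units


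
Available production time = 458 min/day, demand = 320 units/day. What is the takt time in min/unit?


Formula: Takt Time = Available Production Time / Customer Demand
Takt = 458 min/day / 320 units/day
Takt = 1.43 min/unit

1.43 min/unit


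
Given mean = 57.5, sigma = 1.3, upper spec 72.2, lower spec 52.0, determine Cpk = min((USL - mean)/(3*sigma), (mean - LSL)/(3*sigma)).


Cpu = (72.2 - 57.5) / (3 * 1.3) = 3.77
Cpl = (57.5 - 52.0) / (3 * 1.3) = 1.41
Cpk = min(3.77, 1.41) = 1.41

1.41


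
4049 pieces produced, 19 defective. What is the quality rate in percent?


Formula: Quality Rate = Good Pieces / Total Pieces * 100
Good pieces = 4049 - 19 = 4030
QR = 4030 / 4049 * 100 = 99.5%

99.5%


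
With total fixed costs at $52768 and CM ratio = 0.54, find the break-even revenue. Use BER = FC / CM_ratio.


Formula: BER = Fixed Costs / Contribution Margin Ratio
BER = $52768 / 0.54
BER = $97718.52 (to the nearest cent)

$97718.52


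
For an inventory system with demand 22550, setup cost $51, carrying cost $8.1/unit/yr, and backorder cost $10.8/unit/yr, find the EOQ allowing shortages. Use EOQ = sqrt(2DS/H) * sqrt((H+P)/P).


Formula: EOQ* = sqrt(2DS/H) * sqrt((H+P)/P)
Base EOQ = sqrt(2*22550*51/8.1) = 532.88 units
Correction = sqrt((8.1+10.8)/10.8) = 1.32288
EOQ* = 532.88 * 1.32288 = 704.9 units

704.9 units


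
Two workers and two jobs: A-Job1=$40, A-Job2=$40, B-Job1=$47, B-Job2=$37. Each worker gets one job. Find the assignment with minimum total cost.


Option 1: A->1 + B->2 = $40 + $37 = $77
Option 2: A->2 + B->1 = $40 + $47 = $87
Min cost = min($77, $87) = $77

$77


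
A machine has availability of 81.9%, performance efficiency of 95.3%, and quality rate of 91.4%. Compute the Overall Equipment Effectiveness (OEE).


Formula: OEE = Availability * Performance * Quality / 10000
A * P = 81.9% * 95.3% / 100 = 78.05%
OEE = 78.05% * 91.4% / 100 = 71.3%

71.3%


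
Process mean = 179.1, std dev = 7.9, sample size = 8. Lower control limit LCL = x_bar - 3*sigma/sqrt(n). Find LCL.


LCL = 179.1 - 3 * 7.9 / sqrt(8)

170.72


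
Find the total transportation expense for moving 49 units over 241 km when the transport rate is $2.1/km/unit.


TC = dist * cost * units = 241 * 2.1 * 49 = $24798.90

$24798.90


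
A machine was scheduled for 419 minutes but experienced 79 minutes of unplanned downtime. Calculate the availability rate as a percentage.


Formula: Availability = (Planned Time - Downtime) / Planned Time * 100
Uptime = 419 - 79 = 340 min
Availability = 340 / 419 * 100 = 81.1%

81.1%


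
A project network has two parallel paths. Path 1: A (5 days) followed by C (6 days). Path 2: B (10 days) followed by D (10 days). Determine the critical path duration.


Path 1 = 5 + 6 = 11 days
Path 2 = 10 + 10 = 20 days
Duration = max(11, 20) = 20 days

20 days


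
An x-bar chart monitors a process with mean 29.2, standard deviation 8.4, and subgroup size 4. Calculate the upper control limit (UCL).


UCL = 29.2 + 3 * 8.4 / sqrt(4)

41.8


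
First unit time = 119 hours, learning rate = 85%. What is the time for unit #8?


Formula: T_n = T_1 * (learning_rate)^(log2(n)) where learning_rate = rate/100
Doublings = log2(8) = 3
T_n = 119 * 0.85^3
T_n = 119 * 0.6141 = 73.1 hours

73.1 hours


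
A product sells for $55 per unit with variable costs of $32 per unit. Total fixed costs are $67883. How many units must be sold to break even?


Formula: BEQ = Fixed Costs / (Price - Variable Cost)
Contribution margin = $55 - $32 = $23/unit
BEQ = ceil($67883 / $23/unit) = ceil(2951.43) = 2952 units

2952 units


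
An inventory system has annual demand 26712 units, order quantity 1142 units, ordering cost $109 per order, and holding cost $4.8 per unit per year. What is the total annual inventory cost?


TC = 26712/1142 * 109 + 1142/2 * 4.8

$5290.37


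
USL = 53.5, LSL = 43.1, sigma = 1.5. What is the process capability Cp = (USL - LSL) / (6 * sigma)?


Cp = (53.5 - 43.1) / (6 * 1.5)

1.16


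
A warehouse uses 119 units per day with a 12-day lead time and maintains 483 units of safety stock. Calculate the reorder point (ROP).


Formula: ROP = (Daily Demand * Lead Time) + Safety Stock
Demand during lead time = 119 * 12 = 1428 units
ROP = 1428 + 483 = 1911 units

1911 units


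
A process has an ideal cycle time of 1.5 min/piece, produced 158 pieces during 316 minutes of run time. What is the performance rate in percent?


Formula: Performance = (Ideal CT * Total Count) / Run Time * 100
Ideal output time = 1.5 * 158 = 237.0 min
Performance = 237.0 / 316 * 100 = 75.0%

75.0%


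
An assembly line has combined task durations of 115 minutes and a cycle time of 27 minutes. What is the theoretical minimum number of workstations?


Formula: N_min = ceil(Sum of Task Times / Cycle Time)
N_min = ceil(115 min / 27 min) = ceil(4.2593)
N_min = 5 stations

5
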